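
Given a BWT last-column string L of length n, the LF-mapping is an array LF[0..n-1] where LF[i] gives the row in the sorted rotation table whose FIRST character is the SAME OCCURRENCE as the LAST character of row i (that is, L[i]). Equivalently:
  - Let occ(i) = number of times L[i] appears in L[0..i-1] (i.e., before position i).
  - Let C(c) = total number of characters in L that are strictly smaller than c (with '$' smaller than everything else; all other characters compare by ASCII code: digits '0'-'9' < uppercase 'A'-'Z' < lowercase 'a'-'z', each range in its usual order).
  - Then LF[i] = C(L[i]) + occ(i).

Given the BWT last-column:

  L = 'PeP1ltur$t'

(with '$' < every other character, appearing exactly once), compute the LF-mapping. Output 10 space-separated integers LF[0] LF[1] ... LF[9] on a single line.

Answer: 2 4 3 1 5 7 9 6 0 8

Derivation:
Char counts: '$':1, '1':1, 'P':2, 'e':1, 'l':1, 'r':1, 't':2, 'u':1
C (first-col start): C('$')=0, C('1')=1, C('P')=2, C('e')=4, C('l')=5, C('r')=6, C('t')=7, C('u')=9
L[0]='P': occ=0, LF[0]=C('P')+0=2+0=2
L[1]='e': occ=0, LF[1]=C('e')+0=4+0=4
L[2]='P': occ=1, LF[2]=C('P')+1=2+1=3
L[3]='1': occ=0, LF[3]=C('1')+0=1+0=1
L[4]='l': occ=0, LF[4]=C('l')+0=5+0=5
L[5]='t': occ=0, LF[5]=C('t')+0=7+0=7
L[6]='u': occ=0, LF[6]=C('u')+0=9+0=9
L[7]='r': occ=0, LF[7]=C('r')+0=6+0=6
L[8]='$': occ=0, LF[8]=C('$')+0=0+0=0
L[9]='t': occ=1, LF[9]=C('t')+1=7+1=8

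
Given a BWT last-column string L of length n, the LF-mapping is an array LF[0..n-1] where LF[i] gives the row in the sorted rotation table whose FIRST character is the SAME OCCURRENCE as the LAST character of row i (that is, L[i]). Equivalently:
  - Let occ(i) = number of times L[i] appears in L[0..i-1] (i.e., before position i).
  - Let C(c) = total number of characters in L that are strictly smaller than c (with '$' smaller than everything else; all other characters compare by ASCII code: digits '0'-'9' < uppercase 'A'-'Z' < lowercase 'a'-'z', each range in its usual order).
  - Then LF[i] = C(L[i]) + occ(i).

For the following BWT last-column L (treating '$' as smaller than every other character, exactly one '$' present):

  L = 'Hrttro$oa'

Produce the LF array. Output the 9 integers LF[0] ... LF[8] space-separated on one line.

Answer: 1 5 7 8 6 3 0 4 2

Derivation:
Char counts: '$':1, 'H':1, 'a':1, 'o':2, 'r':2, 't':2
C (first-col start): C('$')=0, C('H')=1, C('a')=2, C('o')=3, C('r')=5, C('t')=7
L[0]='H': occ=0, LF[0]=C('H')+0=1+0=1
L[1]='r': occ=0, LF[1]=C('r')+0=5+0=5
L[2]='t': occ=0, LF[2]=C('t')+0=7+0=7
L[3]='t': occ=1, LF[3]=C('t')+1=7+1=8
L[4]='r': occ=1, LF[4]=C('r')+1=5+1=6
L[5]='o': occ=0, LF[5]=C('o')+0=3+0=3
L[6]='$': occ=0, LF[6]=C('$')+0=0+0=0
L[7]='o': occ=1, LF[7]=C('o')+1=3+1=4
L[8]='a': occ=0, LF[8]=C('a')+0=2+0=2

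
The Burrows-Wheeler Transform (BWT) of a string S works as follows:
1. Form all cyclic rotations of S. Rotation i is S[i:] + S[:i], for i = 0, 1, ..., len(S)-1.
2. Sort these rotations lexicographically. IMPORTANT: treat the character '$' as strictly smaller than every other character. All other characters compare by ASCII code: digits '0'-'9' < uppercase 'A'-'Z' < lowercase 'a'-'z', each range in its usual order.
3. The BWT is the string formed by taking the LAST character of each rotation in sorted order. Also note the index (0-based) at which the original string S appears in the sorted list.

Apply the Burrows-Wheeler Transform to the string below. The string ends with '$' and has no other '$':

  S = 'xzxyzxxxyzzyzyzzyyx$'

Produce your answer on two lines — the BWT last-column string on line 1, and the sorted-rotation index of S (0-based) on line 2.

Answer: xyzxzx$yzxzzxyxzzyyy
6

Derivation:
All 20 rotations (rotation i = S[i:]+S[:i]):
  rot[0] = xzxyzxxxyzzyzyzzyyx$
  rot[1] = zxyzxxxyzzyzyzzyyx$x
  rot[2] = xyzxxxyzzyzyzzyyx$xz
  rot[3] = yzxxxyzzyzyzzyyx$xzx
  rot[4] = zxxxyzzyzyzzyyx$xzxy
  rot[5] = xxxyzzyzyzzyyx$xzxyz
  rot[6] = xxyzzyzyzzyyx$xzxyzx
  rot[7] = xyzzyzyzzyyx$xzxyzxx
  rot[8] = yzzyzyzzyyx$xzxyzxxx
  rot[9] = zzyzyzzyyx$xzxyzxxxy
  rot[10] = zyzyzzyyx$xzxyzxxxyz
  rot[11] = yzyzzyyx$xzxyzxxxyzz
  rot[12] = zyzzyyx$xzxyzxxxyzzy
  rot[13] = yzzyyx$xzxyzxxxyzzyz
  rot[14] = zzyyx$xzxyzxxxyzzyzy
  rot[15] = zyyx$xzxyzxxxyzzyzyz
  rot[16] = yyx$xzxyzxxxyzzyzyzz
  rot[17] = yx$xzxyzxxxyzzyzyzzy
  rot[18] = x$xzxyzxxxyzzyzyzzyy
  rot[19] = $xzxyzxxxyzzyzyzzyyx
Sorted (with $ < everything):
  sorted[0] = $xzxyzxxxyzzyzyzzyyx  (last char: 'x')
  sorted[1] = x$xzxyzxxxyzzyzyzzyy  (last char: 'y')
  sorted[2] = xxxyzzyzyzzyyx$xzxyz  (last char: 'z')
  sorted[3] = xxyzzyzyzzyyx$xzxyzx  (last char: 'x')
  sorted[4] = xyzxxxyzzyzyzzyyx$xz  (last char: 'z')
  sorted[5] = xyzzyzyzzyyx$xzxyzxx  (last char: 'x')
  sorted[6] = xzxyzxxxyzzyzyzzyyx$  (last char: '$')
  sorted[7] = yx$xzxyzxxxyzzyzyzzy  (last char: 'y')
  sorted[8] = yyx$xzxyzxxxyzzyzyzz  (last char: 'z')
  sorted[9] = yzxxxyzzyzyzzyyx$xzx  (last char: 'x')
  sorted[10] = yzyzzyyx$xzxyzxxxyzz  (last char: 'z')
  sorted[11] = yzzyyx$xzxyzxxxyzzyz  (last char: 'z')
  sorted[12] = yzzyzyzzyyx$xzxyzxxx  (last char: 'x')
  sorted[13] = zxxxyzzyzyzzyyx$xzxy  (last char: 'y')
  sorted[14] = zxyzxxxyzzyzyzzyyx$x  (last char: 'x')
  sorted[15] = zyyx$xzxyzxxxyzzyzyz  (last char: 'z')
  sorted[16] = zyzyzzyyx$xzxyzxxxyz  (last char: 'z')
  sorted[17] = zyzzyyx$xzxyzxxxyzzy  (last char: 'y')
  sorted[18] = zzyyx$xzxyzxxxyzzyzy  (last char: 'y')
  sorted[19] = zzyzyzzyyx$xzxyzxxxy  (last char: 'y')
Last column: xyzxzx$yzxzzxyxzzyyy
Original string S is at sorted index 6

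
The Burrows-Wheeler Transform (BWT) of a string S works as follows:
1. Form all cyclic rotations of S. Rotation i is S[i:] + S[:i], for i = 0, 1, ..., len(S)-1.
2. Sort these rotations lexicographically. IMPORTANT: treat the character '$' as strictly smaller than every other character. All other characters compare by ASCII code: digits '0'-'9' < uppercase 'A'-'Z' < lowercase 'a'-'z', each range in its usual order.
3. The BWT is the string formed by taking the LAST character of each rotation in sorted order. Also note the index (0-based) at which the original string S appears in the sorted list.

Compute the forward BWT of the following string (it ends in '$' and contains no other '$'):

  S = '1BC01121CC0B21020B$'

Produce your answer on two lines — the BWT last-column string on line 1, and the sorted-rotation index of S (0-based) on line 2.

All 19 rotations (rotation i = S[i:]+S[:i]):
  rot[0] = 1BC01121CC0B21020B$
  rot[1] = BC01121CC0B21020B$1
  rot[2] = C01121CC0B21020B$1B
  rot[3] = 01121CC0B21020B$1BC
  rot[4] = 1121CC0B21020B$1BC0
  rot[5] = 121CC0B21020B$1BC01
  rot[6] = 21CC0B21020B$1BC011
  rot[7] = 1CC0B21020B$1BC0112
  rot[8] = CC0B21020B$1BC01121
  rot[9] = C0B21020B$1BC01121C
  rot[10] = 0B21020B$1BC01121CC
  rot[11] = B21020B$1BC01121CC0
  rot[12] = 21020B$1BC01121CC0B
  rot[13] = 1020B$1BC01121CC0B2
  rot[14] = 020B$1BC01121CC0B21
  rot[15] = 20B$1BC01121CC0B210
  rot[16] = 0B$1BC01121CC0B2102
  rot[17] = B$1BC01121CC0B21020
  rot[18] = $1BC01121CC0B21020B
Sorted (with $ < everything):
  sorted[0] = $1BC01121CC0B21020B  (last char: 'B')
  sorted[1] = 01121CC0B21020B$1BC  (last char: 'C')
  sorted[2] = 020B$1BC01121CC0B21  (last char: '1')
  sorted[3] = 0B$1BC01121CC0B2102  (last char: '2')
  sorted[4] = 0B21020B$1BC01121CC  (last char: 'C')
  sorted[5] = 1020B$1BC01121CC0B2  (last char: '2')
  sorted[6] = 1121CC0B21020B$1BC0  (last char: '0')
  sorted[7] = 121CC0B21020B$1BC01  (last char: '1')
  sorted[8] = 1BC01121CC0B21020B$  (last char: '$')
  sorted[9] = 1CC0B21020B$1BC0112  (last char: '2')
  sorted[10] = 20B$1BC01121CC0B210  (last char: '0')
  sorted[11] = 21020B$1BC01121CC0B  (last char: 'B')
  sorted[12] = 21CC0B21020B$1BC011  (last char: '1')
  sorted[13] = B$1BC01121CC0B21020  (last char: '0')
  sorted[14] = B21020B$1BC01121CC0  (last char: '0')
  sorted[15] = BC01121CC0B21020B$1  (last char: '1')
  sorted[16] = C01121CC0B21020B$1B  (last char: 'B')
  sorted[17] = C0B21020B$1BC01121C  (last char: 'C')
  sorted[18] = CC0B21020B$1BC01121  (last char: '1')
Last column: BC12C201$20B1001BC1
Original string S is at sorted index 8

Answer: BC12C201$20B1001BC1
8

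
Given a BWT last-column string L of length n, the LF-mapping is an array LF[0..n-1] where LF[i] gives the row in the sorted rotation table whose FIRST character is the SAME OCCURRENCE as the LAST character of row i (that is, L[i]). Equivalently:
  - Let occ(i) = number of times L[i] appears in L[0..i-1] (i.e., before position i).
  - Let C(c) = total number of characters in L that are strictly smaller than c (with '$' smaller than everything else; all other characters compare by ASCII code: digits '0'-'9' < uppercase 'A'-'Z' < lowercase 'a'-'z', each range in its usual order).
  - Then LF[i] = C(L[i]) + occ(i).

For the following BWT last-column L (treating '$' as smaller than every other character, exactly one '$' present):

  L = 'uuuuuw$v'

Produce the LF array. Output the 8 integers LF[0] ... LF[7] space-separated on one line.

Char counts: '$':1, 'u':5, 'v':1, 'w':1
C (first-col start): C('$')=0, C('u')=1, C('v')=6, C('w')=7
L[0]='u': occ=0, LF[0]=C('u')+0=1+0=1
L[1]='u': occ=1, LF[1]=C('u')+1=1+1=2
L[2]='u': occ=2, LF[2]=C('u')+2=1+2=3
L[3]='u': occ=3, LF[3]=C('u')+3=1+3=4
L[4]='u': occ=4, LF[4]=C('u')+4=1+4=5
L[5]='w': occ=0, LF[5]=C('w')+0=7+0=7
L[6]='$': occ=0, LF[6]=C('$')+0=0+0=0
L[7]='v': occ=0, LF[7]=C('v')+0=6+0=6

Answer: 1 2 3 4 5 7 0 6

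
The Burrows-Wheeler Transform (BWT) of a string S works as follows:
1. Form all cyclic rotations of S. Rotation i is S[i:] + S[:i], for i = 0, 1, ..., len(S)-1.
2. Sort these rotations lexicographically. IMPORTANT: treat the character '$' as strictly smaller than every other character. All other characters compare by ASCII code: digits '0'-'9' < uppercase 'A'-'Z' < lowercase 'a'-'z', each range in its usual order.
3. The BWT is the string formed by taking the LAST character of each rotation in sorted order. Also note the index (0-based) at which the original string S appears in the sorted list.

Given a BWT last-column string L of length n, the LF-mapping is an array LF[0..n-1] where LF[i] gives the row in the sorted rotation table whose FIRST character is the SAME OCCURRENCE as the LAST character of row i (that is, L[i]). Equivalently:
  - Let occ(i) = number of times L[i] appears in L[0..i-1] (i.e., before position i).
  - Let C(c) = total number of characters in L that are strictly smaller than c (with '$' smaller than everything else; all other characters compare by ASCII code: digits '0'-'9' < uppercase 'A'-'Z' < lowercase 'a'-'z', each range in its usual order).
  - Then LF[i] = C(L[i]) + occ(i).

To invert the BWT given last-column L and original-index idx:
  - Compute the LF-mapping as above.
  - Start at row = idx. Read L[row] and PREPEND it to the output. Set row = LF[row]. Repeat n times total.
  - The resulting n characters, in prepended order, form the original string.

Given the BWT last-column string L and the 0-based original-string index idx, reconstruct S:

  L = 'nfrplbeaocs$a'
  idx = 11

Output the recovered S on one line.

Answer: raspbefalcon$

Derivation:
LF mapping: 8 6 11 10 7 3 5 1 9 4 12 0 2
Walk LF starting at row 11, prepending L[row]:
  step 1: row=11, L[11]='$', prepend. Next row=LF[11]=0
  step 2: row=0, L[0]='n', prepend. Next row=LF[0]=8
  step 3: row=8, L[8]='o', prepend. Next row=LF[8]=9
  step 4: row=9, L[9]='c', prepend. Next row=LF[9]=4
  step 5: row=4, L[4]='l', prepend. Next row=LF[4]=7
  step 6: row=7, L[7]='a', prepend. Next row=LF[7]=1
  step 7: row=1, L[1]='f', prepend. Next row=LF[1]=6
  step 8: row=6, L[6]='e', prepend. Next row=LF[6]=5
  step 9: row=5, L[5]='b', prepend. Next row=LF[5]=3
  step 10: row=3, L[3]='p', prepend. Next row=LF[3]=10
  step 11: row=10, L[10]='s', prepend. Next row=LF[10]=12
  step 12: row=12, L[12]='a', prepend. Next row=LF[12]=2
  step 13: row=2, L[2]='r', prepend. Next row=LF[2]=11
Reversed output: raspbefalcon$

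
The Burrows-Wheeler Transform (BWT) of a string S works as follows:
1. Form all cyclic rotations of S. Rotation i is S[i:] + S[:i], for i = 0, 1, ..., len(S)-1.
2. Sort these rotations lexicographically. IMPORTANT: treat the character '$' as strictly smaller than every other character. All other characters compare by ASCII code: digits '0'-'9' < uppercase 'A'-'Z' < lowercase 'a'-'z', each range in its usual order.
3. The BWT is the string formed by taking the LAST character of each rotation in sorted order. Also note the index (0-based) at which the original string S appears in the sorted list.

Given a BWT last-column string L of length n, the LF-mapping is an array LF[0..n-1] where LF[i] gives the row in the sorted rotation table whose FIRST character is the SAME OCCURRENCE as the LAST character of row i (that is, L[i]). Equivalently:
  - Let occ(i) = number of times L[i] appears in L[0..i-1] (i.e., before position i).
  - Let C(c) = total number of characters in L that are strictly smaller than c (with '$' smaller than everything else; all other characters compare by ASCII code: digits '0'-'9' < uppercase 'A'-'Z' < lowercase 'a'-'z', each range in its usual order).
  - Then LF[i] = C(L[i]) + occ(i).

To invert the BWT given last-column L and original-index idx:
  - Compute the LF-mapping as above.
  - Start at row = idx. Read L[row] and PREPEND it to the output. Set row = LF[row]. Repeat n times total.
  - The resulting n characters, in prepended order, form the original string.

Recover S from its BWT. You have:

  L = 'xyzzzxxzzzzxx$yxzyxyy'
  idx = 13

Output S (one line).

Answer: zxxyzzxzyzxxzxyzyzyx$

Derivation:
LF mapping: 1 8 13 14 15 2 3 16 17 18 19 4 5 0 9 6 20 10 7 11 12
Walk LF starting at row 13, prepending L[row]:
  step 1: row=13, L[13]='$', prepend. Next row=LF[13]=0
  step 2: row=0, L[0]='x', prepend. Next row=LF[0]=1
  step 3: row=1, L[1]='y', prepend. Next row=LF[1]=8
  step 4: row=8, L[8]='z', prepend. Next row=LF[8]=17
  step 5: row=17, L[17]='y', prepend. Next row=LF[17]=10
  step 6: row=10, L[10]='z', prepend. Next row=LF[10]=19
  step 7: row=19, L[19]='y', prepend. Next row=LF[19]=11
  step 8: row=11, L[11]='x', prepend. Next row=LF[11]=4
  step 9: row=4, L[4]='z', prepend. Next row=LF[4]=15
  step 10: row=15, L[15]='x', prepend. Next row=LF[15]=6
  step 11: row=6, L[6]='x', prepend. Next row=LF[6]=3
  step 12: row=3, L[3]='z', prepend. Next row=LF[3]=14
  step 13: row=14, L[14]='y', prepend. Next row=LF[14]=9
  step 14: row=9, L[9]='z', prepend. Next row=LF[9]=18
  step 15: row=18, L[18]='x', prepend. Next row=LF[18]=7
  step 16: row=7, L[7]='z', prepend. Next row=LF[7]=16
  step 17: row=16, L[16]='z', prepend. Next row=LF[16]=20
  step 18: row=20, L[20]='y', prepend. Next row=LF[20]=12
  step 19: row=12, L[12]='x', prepend. Next row=LF[12]=5
  step 20: row=5, L[5]='x', prepend. Next row=LF[5]=2
  step 21: row=2, L[2]='z', prepend. Next row=LF[2]=13
Reversed output: zxxyzzxzyzxxzxyzyzyx$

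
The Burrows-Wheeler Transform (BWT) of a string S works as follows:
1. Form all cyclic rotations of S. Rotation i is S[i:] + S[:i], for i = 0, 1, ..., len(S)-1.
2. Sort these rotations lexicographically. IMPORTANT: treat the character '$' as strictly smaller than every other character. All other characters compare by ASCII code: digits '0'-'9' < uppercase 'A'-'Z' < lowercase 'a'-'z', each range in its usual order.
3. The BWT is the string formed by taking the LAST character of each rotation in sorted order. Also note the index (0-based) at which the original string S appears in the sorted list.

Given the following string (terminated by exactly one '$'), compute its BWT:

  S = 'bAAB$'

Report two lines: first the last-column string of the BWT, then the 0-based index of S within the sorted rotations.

Answer: BbAA$
4

Derivation:
All 5 rotations (rotation i = S[i:]+S[:i]):
  rot[0] = bAAB$
  rot[1] = AAB$b
  rot[2] = AB$bA
  rot[3] = B$bAA
  rot[4] = $bAAB
Sorted (with $ < everything):
  sorted[0] = $bAAB  (last char: 'B')
  sorted[1] = AAB$b  (last char: 'b')
  sorted[2] = AB$bA  (last char: 'A')
  sorted[3] = B$bAA  (last char: 'A')
  sorted[4] = bAAB$  (last char: '$')
Last column: BbAA$
Original string S is at sorted index 4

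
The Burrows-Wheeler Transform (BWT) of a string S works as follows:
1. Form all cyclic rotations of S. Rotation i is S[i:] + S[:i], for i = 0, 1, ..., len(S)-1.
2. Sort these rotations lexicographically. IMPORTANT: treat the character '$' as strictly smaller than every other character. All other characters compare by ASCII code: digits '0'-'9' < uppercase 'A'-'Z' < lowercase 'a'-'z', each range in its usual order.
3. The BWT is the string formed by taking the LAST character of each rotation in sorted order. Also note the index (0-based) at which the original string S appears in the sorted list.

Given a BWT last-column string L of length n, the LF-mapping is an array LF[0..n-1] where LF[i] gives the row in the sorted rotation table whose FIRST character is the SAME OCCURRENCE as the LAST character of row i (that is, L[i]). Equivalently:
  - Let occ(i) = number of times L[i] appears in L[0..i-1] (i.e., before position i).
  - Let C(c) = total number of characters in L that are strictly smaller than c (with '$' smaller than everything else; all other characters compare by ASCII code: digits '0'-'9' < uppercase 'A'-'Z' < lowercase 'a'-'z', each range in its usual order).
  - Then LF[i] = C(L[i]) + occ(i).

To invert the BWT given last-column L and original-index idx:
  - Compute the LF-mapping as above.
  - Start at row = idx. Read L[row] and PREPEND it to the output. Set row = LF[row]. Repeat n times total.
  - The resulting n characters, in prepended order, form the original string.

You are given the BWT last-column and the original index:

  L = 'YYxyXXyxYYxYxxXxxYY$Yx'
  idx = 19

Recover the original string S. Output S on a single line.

Answer: xyYYYyXxYxxxYYxxxXYXY$

Derivation:
LF mapping: 4 5 12 20 1 2 21 13 6 7 14 8 15 16 3 17 18 9 10 0 11 19
Walk LF starting at row 19, prepending L[row]:
  step 1: row=19, L[19]='$', prepend. Next row=LF[19]=0
  step 2: row=0, L[0]='Y', prepend. Next row=LF[0]=4
  step 3: row=4, L[4]='X', prepend. Next row=LF[4]=1
  step 4: row=1, L[1]='Y', prepend. Next row=LF[1]=5
  step 5: row=5, L[5]='X', prepend. Next row=LF[5]=2
  step 6: row=2, L[2]='x', prepend. Next row=LF[2]=12
  step 7: row=12, L[12]='x', prepend. Next row=LF[12]=15
  step 8: row=15, L[15]='x', prepend. Next row=LF[15]=17
  step 9: row=17, L[17]='Y', prepend. Next row=LF[17]=9
  step 10: row=9, L[9]='Y', prepend. Next row=LF[9]=7
  step 11: row=7, L[7]='x', prepend. Next row=LF[7]=13
  step 12: row=13, L[13]='x', prepend. Next row=LF[13]=16
  step 13: row=16, L[16]='x', prepend. Next row=LF[16]=18
  step 14: row=18, L[18]='Y', prepend. Next row=LF[18]=10
  step 15: row=10, L[10]='x', prepend. Next row=LF[10]=14
  step 16: row=14, L[14]='X', prepend. Next row=LF[14]=3
  step 17: row=3, L[3]='y', prepend. Next row=LF[3]=20
  step 18: row=20, L[20]='Y', prepend. Next row=LF[20]=11
  step 19: row=11, L[11]='Y', prepend. Next row=LF[11]=8
  step 20: row=8, L[8]='Y', prepend. Next row=LF[8]=6
  step 21: row=6, L[6]='y', prepend. Next row=LF[6]=21
  step 22: row=21, L[21]='x', prepend. Next row=LF[21]=19
Reversed output: xyYYYyXxYxxxYYxxxXYXY$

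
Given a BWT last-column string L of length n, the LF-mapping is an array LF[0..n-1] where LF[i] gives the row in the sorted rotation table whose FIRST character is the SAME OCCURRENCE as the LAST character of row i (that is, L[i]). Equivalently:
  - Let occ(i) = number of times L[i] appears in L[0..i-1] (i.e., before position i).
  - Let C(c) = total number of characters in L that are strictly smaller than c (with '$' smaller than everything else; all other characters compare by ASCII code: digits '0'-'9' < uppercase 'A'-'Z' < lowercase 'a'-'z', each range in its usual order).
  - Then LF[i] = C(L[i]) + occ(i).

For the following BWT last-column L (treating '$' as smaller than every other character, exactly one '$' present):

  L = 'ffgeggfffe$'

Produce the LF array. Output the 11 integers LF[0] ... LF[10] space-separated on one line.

Answer: 3 4 8 1 9 10 5 6 7 2 0

Derivation:
Char counts: '$':1, 'e':2, 'f':5, 'g':3
C (first-col start): C('$')=0, C('e')=1, C('f')=3, C('g')=8
L[0]='f': occ=0, LF[0]=C('f')+0=3+0=3
L[1]='f': occ=1, LF[1]=C('f')+1=3+1=4
L[2]='g': occ=0, LF[2]=C('g')+0=8+0=8
L[3]='e': occ=0, LF[3]=C('e')+0=1+0=1
L[4]='g': occ=1, LF[4]=C('g')+1=8+1=9
L[5]='g': occ=2, LF[5]=C('g')+2=8+2=10
L[6]='f': occ=2, LF[6]=C('f')+2=3+2=5
L[7]='f': occ=3, LF[7]=C('f')+3=3+3=6
L[8]='f': occ=4, LF[8]=C('f')+4=3+4=7
L[9]='e': occ=1, LF[9]=C('e')+1=1+1=2
L[10]='$': occ=0, LF[10]=C('$')+0=0+0=0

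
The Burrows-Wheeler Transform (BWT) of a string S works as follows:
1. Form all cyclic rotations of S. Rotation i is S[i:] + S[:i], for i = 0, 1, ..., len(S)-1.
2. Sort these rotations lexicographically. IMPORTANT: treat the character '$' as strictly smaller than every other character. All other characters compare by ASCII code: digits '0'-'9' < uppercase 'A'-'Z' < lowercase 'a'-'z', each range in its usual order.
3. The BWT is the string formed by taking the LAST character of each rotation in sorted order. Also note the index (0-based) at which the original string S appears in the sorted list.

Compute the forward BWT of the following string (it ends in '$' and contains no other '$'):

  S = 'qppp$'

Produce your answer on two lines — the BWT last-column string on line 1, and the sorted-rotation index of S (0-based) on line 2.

Answer: pppq$
4

Derivation:
All 5 rotations (rotation i = S[i:]+S[:i]):
  rot[0] = qppp$
  rot[1] = ppp$q
  rot[2] = pp$qp
  rot[3] = p$qpp
  rot[4] = $qppp
Sorted (with $ < everything):
  sorted[0] = $qppp  (last char: 'p')
  sorted[1] = p$qpp  (last char: 'p')
  sorted[2] = pp$qp  (last char: 'p')
  sorted[3] = ppp$q  (last char: 'q')
  sorted[4] = qppp$  (last char: '$')
Last column: pppq$
Original string S is at sorted index 4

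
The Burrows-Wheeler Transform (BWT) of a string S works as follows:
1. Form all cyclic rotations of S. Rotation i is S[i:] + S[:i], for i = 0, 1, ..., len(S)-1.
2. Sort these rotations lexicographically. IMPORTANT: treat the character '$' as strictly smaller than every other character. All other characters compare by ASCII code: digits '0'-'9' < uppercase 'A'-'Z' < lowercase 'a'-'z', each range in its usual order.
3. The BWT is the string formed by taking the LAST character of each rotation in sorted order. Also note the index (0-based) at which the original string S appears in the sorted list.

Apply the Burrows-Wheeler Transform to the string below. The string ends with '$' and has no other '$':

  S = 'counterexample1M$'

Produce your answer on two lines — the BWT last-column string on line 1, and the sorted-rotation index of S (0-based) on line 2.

All 17 rotations (rotation i = S[i:]+S[:i]):
  rot[0] = counterexample1M$
  rot[1] = ounterexample1M$c
  rot[2] = unterexample1M$co
  rot[3] = nterexample1M$cou
  rot[4] = terexample1M$coun
  rot[5] = erexample1M$count
  rot[6] = rexample1M$counte
  rot[7] = example1M$counter
  rot[8] = xample1M$countere
  rot[9] = ample1M$counterex
  rot[10] = mple1M$counterexa
  rot[11] = ple1M$counterexam
  rot[12] = le1M$counterexamp
  rot[13] = e1M$counterexampl
  rot[14] = 1M$counterexample
  rot[15] = M$counterexample1
  rot[16] = $counterexample1M
Sorted (with $ < everything):
  sorted[0] = $counterexample1M  (last char: 'M')
  sorted[1] = 1M$counterexample  (last char: 'e')
  sorted[2] = M$counterexample1  (last char: '1')
  sorted[3] = ample1M$counterex  (last char: 'x')
  sorted[4] = counterexample1M$  (last char: '$')
  sorted[5] = e1M$counterexampl  (last char: 'l')
  sorted[6] = erexample1M$count  (last char: 't')
  sorted[7] = example1M$counter  (last char: 'r')
  sorted[8] = le1M$counterexamp  (last char: 'p')
  sorted[9] = mple1M$counterexa  (last char: 'a')
  sorted[10] = nterexample1M$cou  (last char: 'u')
  sorted[11] = ounterexample1M$c  (last char: 'c')
  sorted[12] = ple1M$counterexam  (last char: 'm')
  sorted[13] = rexample1M$counte  (last char: 'e')
  sorted[14] = terexample1M$coun  (last char: 'n')
  sorted[15] = unterexample1M$co  (last char: 'o')
  sorted[16] = xample1M$countere  (last char: 'e')
Last column: Me1x$ltrpaucmenoe
Original string S is at sorted index 4

Answer: Me1x$ltrpaucmenoe
4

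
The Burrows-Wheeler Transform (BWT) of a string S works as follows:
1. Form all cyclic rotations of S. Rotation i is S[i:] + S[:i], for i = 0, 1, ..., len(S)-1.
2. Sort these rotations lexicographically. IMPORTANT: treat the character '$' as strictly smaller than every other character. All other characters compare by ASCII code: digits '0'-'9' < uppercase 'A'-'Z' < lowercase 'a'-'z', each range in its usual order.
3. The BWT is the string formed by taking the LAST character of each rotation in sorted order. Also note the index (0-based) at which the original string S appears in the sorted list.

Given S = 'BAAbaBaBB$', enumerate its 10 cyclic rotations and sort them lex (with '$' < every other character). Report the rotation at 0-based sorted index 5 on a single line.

Answer: BB$BAAbaBa

Derivation:
All 10 rotations (rotation i = S[i:]+S[:i]):
  rot[0] = BAAbaBaBB$
  rot[1] = AAbaBaBB$B
  rot[2] = AbaBaBB$BA
  rot[3] = baBaBB$BAA
  rot[4] = aBaBB$BAAb
  rot[5] = BaBB$BAAba
  rot[6] = aBB$BAAbaB
  rot[7] = BB$BAAbaBa
  rot[8] = B$BAAbaBaB
  rot[9] = $BAAbaBaBB
Sorted (with $ < everything):
  sorted[0] = $BAAbaBaBB
  sorted[1] = AAbaBaBB$B
  sorted[2] = AbaBaBB$BA
  sorted[3] = B$BAAbaBaB
  sorted[4] = BAAbaBaBB$
  sorted[5] = BB$BAAbaBa
  sorted[6] = BaBB$BAAba
  sorted[7] = aBB$BAAbaB
  sorted[8] = aBaBB$BAAb
  sorted[9] = baBaBB$BAA
sorted[5] = BB$BAAbaBa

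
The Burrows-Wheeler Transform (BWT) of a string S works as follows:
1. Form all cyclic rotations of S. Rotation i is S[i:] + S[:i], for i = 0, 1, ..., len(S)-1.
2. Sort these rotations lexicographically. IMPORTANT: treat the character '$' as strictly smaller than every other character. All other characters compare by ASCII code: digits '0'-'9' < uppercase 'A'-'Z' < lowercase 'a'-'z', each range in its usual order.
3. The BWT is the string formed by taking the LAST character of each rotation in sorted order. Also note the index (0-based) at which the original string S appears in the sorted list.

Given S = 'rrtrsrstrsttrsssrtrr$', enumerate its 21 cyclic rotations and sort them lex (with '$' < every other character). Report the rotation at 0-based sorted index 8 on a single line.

Answer: rtrr$rrtrsrstrsttrsss

Derivation:
All 21 rotations (rotation i = S[i:]+S[:i]):
  rot[0] = rrtrsrstrsttrsssrtrr$
  rot[1] = rtrsrstrsttrsssrtrr$r
  rot[2] = trsrstrsttrsssrtrr$rr
  rot[3] = rsrstrsttrsssrtrr$rrt
  rot[4] = srstrsttrsssrtrr$rrtr
  rot[5] = rstrsttrsssrtrr$rrtrs
  rot[6] = strsttrsssrtrr$rrtrsr
  rot[7] = trsttrsssrtrr$rrtrsrs
  rot[8] = rsttrsssrtrr$rrtrsrst
  rot[9] = sttrsssrtrr$rrtrsrstr
  rot[10] = ttrsssrtrr$rrtrsrstrs
  rot[11] = trsssrtrr$rrtrsrstrst
  rot[12] = rsssrtrr$rrtrsrstrstt
  rot[13] = sssrtrr$rrtrsrstrsttr
  rot[14] = ssrtrr$rrtrsrstrsttrs
  rot[15] = srtrr$rrtrsrstrsttrss
  rot[16] = rtrr$rrtrsrstrsttrsss
  rot[17] = trr$rrtrsrstrsttrsssr
  rot[18] = rr$rrtrsrstrsttrsssrt
  rot[19] = r$rrtrsrstrsttrsssrtr
  rot[20] = $rrtrsrstrsttrsssrtrr
Sorted (with $ < everything):
  sorted[0] = $rrtrsrstrsttrsssrtrr
  sorted[1] = r$rrtrsrstrsttrsssrtr
  sorted[2] = rr$rrtrsrstrsttrsssrt
  sorted[3] = rrtrsrstrsttrsssrtrr$
  sorted[4] = rsrstrsttrsssrtrr$rrt
  sorted[5] = rsssrtrr$rrtrsrstrstt
  sorted[6] = rstrsttrsssrtrr$rrtrs
  sorted[7] = rsttrsssrtrr$rrtrsrst
  sorted[8] = rtrr$rrtrsrstrsttrsss
  sorted[9] = rtrsrstrsttrsssrtrr$r
  sorted[10] = srstrsttrsssrtrr$rrtr
  sorted[11] = srtrr$rrtrsrstrsttrss
  sorted[12] = ssrtrr$rrtrsrstrsttrs
  sorted[13] = sssrtrr$rrtrsrstrsttr
  sorted[14] = strsttrsssrtrr$rrtrsr
  sorted[15] = sttrsssrtrr$rrtrsrstr
  sorted[16] = trr$rrtrsrstrsttrsssr
  sorted[17] = trsrstrsttrsssrtrr$rr
  sorted[18] = trsssrtrr$rrtrsrstrst
  sorted[19] = trsttrsssrtrr$rrtrsrs
  sorted[20] = ttrsssrtrr$rrtrsrstrs
sorted[8] = rtrr$rrtrsrstrsttrsss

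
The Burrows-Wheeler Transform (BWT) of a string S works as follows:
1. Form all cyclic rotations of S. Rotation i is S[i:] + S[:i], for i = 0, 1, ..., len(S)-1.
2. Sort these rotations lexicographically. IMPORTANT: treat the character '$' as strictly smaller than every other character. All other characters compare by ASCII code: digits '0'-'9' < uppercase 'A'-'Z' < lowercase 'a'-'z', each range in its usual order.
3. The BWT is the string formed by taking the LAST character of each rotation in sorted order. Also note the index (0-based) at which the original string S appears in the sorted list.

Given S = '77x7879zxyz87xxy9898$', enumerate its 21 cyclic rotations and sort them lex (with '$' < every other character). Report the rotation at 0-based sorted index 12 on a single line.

All 21 rotations (rotation i = S[i:]+S[:i]):
  rot[0] = 77x7879zxyz87xxy9898$
  rot[1] = 7x7879zxyz87xxy9898$7
  rot[2] = x7879zxyz87xxy9898$77
  rot[3] = 7879zxyz87xxy9898$77x
  rot[4] = 879zxyz87xxy9898$77x7
  rot[5] = 79zxyz87xxy9898$77x78
  rot[6] = 9zxyz87xxy9898$77x787
  rot[7] = zxyz87xxy9898$77x7879
  rot[8] = xyz87xxy9898$77x7879z
  rot[9] = yz87xxy9898$77x7879zx
  rot[10] = z87xxy9898$77x7879zxy
  rot[11] = 87xxy9898$77x7879zxyz
  rot[12] = 7xxy9898$77x7879zxyz8
  rot[13] = xxy9898$77x7879zxyz87
  rot[14] = xy9898$77x7879zxyz87x
  rot[15] = y9898$77x7879zxyz87xx
  rot[16] = 9898$77x7879zxyz87xxy
  rot[17] = 898$77x7879zxyz87xxy9
  rot[18] = 98$77x7879zxyz87xxy98
  rot[19] = 8$77x7879zxyz87xxy989
  rot[20] = $77x7879zxyz87xxy9898
Sorted (with $ < everything):
  sorted[0] = $77x7879zxyz87xxy9898
  sorted[1] = 77x7879zxyz87xxy9898$
  sorted[2] = 7879zxyz87xxy9898$77x
  sorted[3] = 79zxyz87xxy9898$77x78
  sorted[4] = 7x7879zxyz87xxy9898$7
  sorted[5] = 7xxy9898$77x7879zxyz8
  sorted[6] = 8$77x7879zxyz87xxy989
  sorted[7] = 879zxyz87xxy9898$77x7
  sorted[8] = 87xxy9898$77x7879zxyz
  sorted[9] = 898$77x7879zxyz87xxy9
  sorted[10] = 98$77x7879zxyz87xxy98
  sorted[11] = 9898$77x7879zxyz87xxy
  sorted[12] = 9zxyz87xxy9898$77x787
  sorted[13] = x7879zxyz87xxy9898$77
  sorted[14] = xxy9898$77x7879zxyz87
  sorted[15] = xy9898$77x7879zxyz87x
  sorted[16] = xyz87xxy9898$77x7879z
  sorted[17] = y9898$77x7879zxyz87xx
  sorted[18] = yz87xxy9898$77x7879zx
  sorted[19] = z87xxy9898$77x7879zxy
  sorted[20] = zxyz87xxy9898$77x7879
sorted[12] = 9zxyz87xxy9898$77x787

Answer: 9zxyz87xxy9898$77x787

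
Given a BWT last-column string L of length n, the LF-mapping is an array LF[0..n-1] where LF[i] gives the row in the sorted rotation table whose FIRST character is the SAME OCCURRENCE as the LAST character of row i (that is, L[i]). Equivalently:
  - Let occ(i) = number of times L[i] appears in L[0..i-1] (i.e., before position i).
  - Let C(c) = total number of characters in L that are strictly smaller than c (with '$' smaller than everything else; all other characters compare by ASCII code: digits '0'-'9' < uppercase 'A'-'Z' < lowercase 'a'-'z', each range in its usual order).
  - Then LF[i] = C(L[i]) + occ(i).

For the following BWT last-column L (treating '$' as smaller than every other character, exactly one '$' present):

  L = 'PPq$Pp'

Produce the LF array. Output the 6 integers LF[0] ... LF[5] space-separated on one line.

Answer: 1 2 5 0 3 4

Derivation:
Char counts: '$':1, 'P':3, 'p':1, 'q':1
C (first-col start): C('$')=0, C('P')=1, C('p')=4, C('q')=5
L[0]='P': occ=0, LF[0]=C('P')+0=1+0=1
L[1]='P': occ=1, LF[1]=C('P')+1=1+1=2
L[2]='q': occ=0, LF[2]=C('q')+0=5+0=5
L[3]='$': occ=0, LF[3]=C('$')+0=0+0=0
L[4]='P': occ=2, LF[4]=C('P')+2=1+2=3
L[5]='p': occ=0, LF[5]=C('p')+0=4+0=4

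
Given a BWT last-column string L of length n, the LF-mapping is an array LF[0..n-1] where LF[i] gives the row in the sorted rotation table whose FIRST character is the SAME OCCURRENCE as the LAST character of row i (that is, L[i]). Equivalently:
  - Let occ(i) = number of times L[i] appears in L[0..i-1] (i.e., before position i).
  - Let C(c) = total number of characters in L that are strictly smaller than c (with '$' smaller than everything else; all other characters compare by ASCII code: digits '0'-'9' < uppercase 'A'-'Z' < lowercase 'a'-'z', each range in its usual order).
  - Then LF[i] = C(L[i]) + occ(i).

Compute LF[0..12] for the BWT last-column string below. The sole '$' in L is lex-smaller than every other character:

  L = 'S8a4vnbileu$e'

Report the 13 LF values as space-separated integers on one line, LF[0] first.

Answer: 3 2 4 1 12 10 5 8 9 6 11 0 7

Derivation:
Char counts: '$':1, '4':1, '8':1, 'S':1, 'a':1, 'b':1, 'e':2, 'i':1, 'l':1, 'n':1, 'u':1, 'v':1
C (first-col start): C('$')=0, C('4')=1, C('8')=2, C('S')=3, C('a')=4, C('b')=5, C('e')=6, C('i')=8, C('l')=9, C('n')=10, C('u')=11, C('v')=12
L[0]='S': occ=0, LF[0]=C('S')+0=3+0=3
L[1]='8': occ=0, LF[1]=C('8')+0=2+0=2
L[2]='a': occ=0, LF[2]=C('a')+0=4+0=4
L[3]='4': occ=0, LF[3]=C('4')+0=1+0=1
L[4]='v': occ=0, LF[4]=C('v')+0=12+0=12
L[5]='n': occ=0, LF[5]=C('n')+0=10+0=10
L[6]='b': occ=0, LF[6]=C('b')+0=5+0=5
L[7]='i': occ=0, LF[7]=C('i')+0=8+0=8
L[8]='l': occ=0, LF[8]=C('l')+0=9+0=9
L[9]='e': occ=0, LF[9]=C('e')+0=6+0=6
L[10]='u': occ=0, LF[10]=C('u')+0=11+0=11
L[11]='$': occ=0, LF[11]=C('$')+0=0+0=0
L[12]='e': occ=1, LF[12]=C('e')+1=6+1=7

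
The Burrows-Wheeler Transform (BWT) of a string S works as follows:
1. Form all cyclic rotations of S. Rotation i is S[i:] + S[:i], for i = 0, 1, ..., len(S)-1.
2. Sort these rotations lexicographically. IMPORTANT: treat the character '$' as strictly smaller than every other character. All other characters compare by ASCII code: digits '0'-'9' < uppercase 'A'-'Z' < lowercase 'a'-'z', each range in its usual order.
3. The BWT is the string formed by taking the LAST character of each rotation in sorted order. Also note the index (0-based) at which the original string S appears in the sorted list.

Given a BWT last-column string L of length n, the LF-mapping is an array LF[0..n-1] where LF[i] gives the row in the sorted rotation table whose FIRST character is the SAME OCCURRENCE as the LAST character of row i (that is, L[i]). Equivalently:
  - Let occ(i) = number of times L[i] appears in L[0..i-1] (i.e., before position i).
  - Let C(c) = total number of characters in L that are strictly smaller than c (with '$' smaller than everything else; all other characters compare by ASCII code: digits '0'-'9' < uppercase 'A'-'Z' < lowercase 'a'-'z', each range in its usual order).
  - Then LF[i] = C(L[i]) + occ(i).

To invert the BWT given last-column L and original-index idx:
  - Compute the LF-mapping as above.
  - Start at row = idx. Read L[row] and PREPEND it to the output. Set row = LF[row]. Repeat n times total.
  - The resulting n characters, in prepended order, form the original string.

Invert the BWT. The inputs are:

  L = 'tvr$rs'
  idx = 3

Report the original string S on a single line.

LF mapping: 4 5 1 0 2 3
Walk LF starting at row 3, prepending L[row]:
  step 1: row=3, L[3]='$', prepend. Next row=LF[3]=0
  step 2: row=0, L[0]='t', prepend. Next row=LF[0]=4
  step 3: row=4, L[4]='r', prepend. Next row=LF[4]=2
  step 4: row=2, L[2]='r', prepend. Next row=LF[2]=1
  step 5: row=1, L[1]='v', prepend. Next row=LF[1]=5
  step 6: row=5, L[5]='s', prepend. Next row=LF[5]=3
Reversed output: svrrt$

Answer: svrrt$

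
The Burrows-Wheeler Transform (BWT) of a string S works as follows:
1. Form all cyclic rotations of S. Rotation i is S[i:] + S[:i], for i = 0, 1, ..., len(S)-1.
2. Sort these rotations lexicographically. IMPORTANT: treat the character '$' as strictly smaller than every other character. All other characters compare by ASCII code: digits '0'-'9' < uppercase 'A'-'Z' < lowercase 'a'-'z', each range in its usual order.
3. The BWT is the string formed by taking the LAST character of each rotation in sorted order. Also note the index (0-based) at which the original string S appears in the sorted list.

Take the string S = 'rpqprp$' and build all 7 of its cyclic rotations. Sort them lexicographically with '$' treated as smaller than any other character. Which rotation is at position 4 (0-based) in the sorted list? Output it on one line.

All 7 rotations (rotation i = S[i:]+S[:i]):
  rot[0] = rpqprp$
  rot[1] = pqprp$r
  rot[2] = qprp$rp
  rot[3] = prp$rpq
  rot[4] = rp$rpqp
  rot[5] = p$rpqpr
  rot[6] = $rpqprp
Sorted (with $ < everything):
  sorted[0] = $rpqprp
  sorted[1] = p$rpqpr
  sorted[2] = pqprp$r
  sorted[3] = prp$rpq
  sorted[4] = qprp$rp
  sorted[5] = rp$rpqp
  sorted[6] = rpqprp$
sorted[4] = qprp$rp

Answer: qprp$rp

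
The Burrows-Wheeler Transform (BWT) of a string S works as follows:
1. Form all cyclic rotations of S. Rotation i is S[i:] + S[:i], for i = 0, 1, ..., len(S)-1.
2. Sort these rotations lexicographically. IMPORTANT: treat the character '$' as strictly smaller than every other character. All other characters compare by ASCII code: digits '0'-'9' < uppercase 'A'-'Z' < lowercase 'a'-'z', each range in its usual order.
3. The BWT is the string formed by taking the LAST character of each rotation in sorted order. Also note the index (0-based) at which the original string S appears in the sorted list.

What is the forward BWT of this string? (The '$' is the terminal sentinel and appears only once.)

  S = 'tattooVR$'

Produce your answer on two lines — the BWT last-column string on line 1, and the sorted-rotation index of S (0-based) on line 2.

Answer: RVotot$ta
6

Derivation:
All 9 rotations (rotation i = S[i:]+S[:i]):
  rot[0] = tattooVR$
  rot[1] = attooVR$t
  rot[2] = ttooVR$ta
  rot[3] = tooVR$tat
  rot[4] = ooVR$tatt
  rot[5] = oVR$tatto
  rot[6] = VR$tattoo
  rot[7] = R$tattooV
  rot[8] = $tattooVR
Sorted (with $ < everything):
  sorted[0] = $tattooVR  (last char: 'R')
  sorted[1] = R$tattooV  (last char: 'V')
  sorted[2] = VR$tattoo  (last char: 'o')
  sorted[3] = attooVR$t  (last char: 't')
  sorted[4] = oVR$tatto  (last char: 'o')
  sorted[5] = ooVR$tatt  (last char: 't')
  sorted[6] = tattooVR$  (last char: '$')
  sorted[7] = tooVR$tat  (last char: 't')
  sorted[8] = ttooVR$ta  (last char: 'a')
Last column: RVotot$ta
Original string S is at sorted index 6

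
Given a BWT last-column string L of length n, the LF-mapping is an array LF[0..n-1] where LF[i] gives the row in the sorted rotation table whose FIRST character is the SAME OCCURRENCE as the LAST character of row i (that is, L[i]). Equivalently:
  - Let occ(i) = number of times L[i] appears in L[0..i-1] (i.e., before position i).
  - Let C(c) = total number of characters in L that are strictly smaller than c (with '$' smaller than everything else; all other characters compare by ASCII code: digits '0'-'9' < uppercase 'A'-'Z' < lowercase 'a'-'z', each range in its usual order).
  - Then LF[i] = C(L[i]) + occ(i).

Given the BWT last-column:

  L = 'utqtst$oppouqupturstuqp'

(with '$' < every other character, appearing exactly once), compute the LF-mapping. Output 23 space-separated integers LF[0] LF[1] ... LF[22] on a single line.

Char counts: '$':1, 'o':2, 'p':4, 'q':3, 'r':1, 's':2, 't':5, 'u':5
C (first-col start): C('$')=0, C('o')=1, C('p')=3, C('q')=7, C('r')=10, C('s')=11, C('t')=13, C('u')=18
L[0]='u': occ=0, LF[0]=C('u')+0=18+0=18
L[1]='t': occ=0, LF[1]=C('t')+0=13+0=13
L[2]='q': occ=0, LF[2]=C('q')+0=7+0=7
L[3]='t': occ=1, LF[3]=C('t')+1=13+1=14
L[4]='s': occ=0, LF[4]=C('s')+0=11+0=11
L[5]='t': occ=2, LF[5]=C('t')+2=13+2=15
L[6]='$': occ=0, LF[6]=C('$')+0=0+0=0
L[7]='o': occ=0, LF[7]=C('o')+0=1+0=1
L[8]='p': occ=0, LF[8]=C('p')+0=3+0=3
L[9]='p': occ=1, LF[9]=C('p')+1=3+1=4
L[10]='o': occ=1, LF[10]=C('o')+1=1+1=2
L[11]='u': occ=1, LF[11]=C('u')+1=18+1=19
L[12]='q': occ=1, LF[12]=C('q')+1=7+1=8
L[13]='u': occ=2, LF[13]=C('u')+2=18+2=20
L[14]='p': occ=2, LF[14]=C('p')+2=3+2=5
L[15]='t': occ=3, LF[15]=C('t')+3=13+3=16
L[16]='u': occ=3, LF[16]=C('u')+3=18+3=21
L[17]='r': occ=0, LF[17]=C('r')+0=10+0=10
L[18]='s': occ=1, LF[18]=C('s')+1=11+1=12
L[19]='t': occ=4, LF[19]=C('t')+4=13+4=17
L[20]='u': occ=4, LF[20]=C('u')+4=18+4=22
L[21]='q': occ=2, LF[21]=C('q')+2=7+2=9
L[22]='p': occ=3, LF[22]=C('p')+3=3+3=6

Answer: 18 13 7 14 11 15 0 1 3 4 2 19 8 20 5 16 21 10 12 17 22 9 6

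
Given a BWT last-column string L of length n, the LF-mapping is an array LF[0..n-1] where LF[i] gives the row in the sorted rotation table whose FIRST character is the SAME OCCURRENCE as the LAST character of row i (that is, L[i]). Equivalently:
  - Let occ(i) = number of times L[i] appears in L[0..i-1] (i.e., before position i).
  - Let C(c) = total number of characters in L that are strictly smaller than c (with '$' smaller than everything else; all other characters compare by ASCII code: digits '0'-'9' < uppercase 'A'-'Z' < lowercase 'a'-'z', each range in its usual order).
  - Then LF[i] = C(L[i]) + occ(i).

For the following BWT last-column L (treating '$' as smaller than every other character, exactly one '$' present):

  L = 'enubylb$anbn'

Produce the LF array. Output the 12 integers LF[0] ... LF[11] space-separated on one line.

Char counts: '$':1, 'a':1, 'b':3, 'e':1, 'l':1, 'n':3, 'u':1, 'y':1
C (first-col start): C('$')=0, C('a')=1, C('b')=2, C('e')=5, C('l')=6, C('n')=7, C('u')=10, C('y')=11
L[0]='e': occ=0, LF[0]=C('e')+0=5+0=5
L[1]='n': occ=0, LF[1]=C('n')+0=7+0=7
L[2]='u': occ=0, LF[2]=C('u')+0=10+0=10
L[3]='b': occ=0, LF[3]=C('b')+0=2+0=2
L[4]='y': occ=0, LF[4]=C('y')+0=11+0=11
L[5]='l': occ=0, LF[5]=C('l')+0=6+0=6
L[6]='b': occ=1, LF[6]=C('b')+1=2+1=3
L[7]='$': occ=0, LF[7]=C('$')+0=0+0=0
L[8]='a': occ=0, LF[8]=C('a')+0=1+0=1
L[9]='n': occ=1, LF[9]=C('n')+1=7+1=8
L[10]='b': occ=2, LF[10]=C('b')+2=2+2=4
L[11]='n': occ=2, LF[11]=C('n')+2=7+2=9

Answer: 5 7 10 2 11 6 3 0 1 8 4 9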